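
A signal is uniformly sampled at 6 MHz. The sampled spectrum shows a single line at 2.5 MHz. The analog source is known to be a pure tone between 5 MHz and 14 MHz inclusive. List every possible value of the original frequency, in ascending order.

8.5 MHz, 9.5 MHz

Frequencies that alias to 2.5 MHz are k·fs ± 2.5 MHz for integer k ≥ 0.
k=0: 2.5 MHz.
k=1: 3.5 MHz, 8.5 MHz.
k=2: 9.5 MHz, 14.5 MHz.
k=3: 15.5 MHz, 20.5 MHz.
Within [5 MHz, 14 MHz]: 8.5 MHz, 9.5 MHz.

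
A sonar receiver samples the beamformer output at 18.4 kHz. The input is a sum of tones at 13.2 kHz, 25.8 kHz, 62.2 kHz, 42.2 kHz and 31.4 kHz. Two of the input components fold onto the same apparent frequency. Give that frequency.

fs/2 = 9.2 kHz.
13.2 kHz > fs/2 = 9.2 kHz, folds to fs − 13.2 kHz = 5.2 kHz.
25.8 kHz mod fs = 7.4 kHz.
7.4 kHz ≤ fs/2 = 9.2 kHz, appears at 7.4 kHz.
62.2 kHz mod fs = 7 kHz.
7 kHz ≤ fs/2 = 9.2 kHz, appears at 7 kHz.
42.2 kHz mod fs = 5.4 kHz.
5.4 kHz ≤ fs/2 = 9.2 kHz, appears at 5.4 kHz.
31.4 kHz mod fs = 13 kHz.
13 kHz > fs/2 = 9.2 kHz, folds to fs − 13 kHz = 5.4 kHz.
31.4 kHz and 42.2 kHz both map to 5.4 kHz.

5.4 kHz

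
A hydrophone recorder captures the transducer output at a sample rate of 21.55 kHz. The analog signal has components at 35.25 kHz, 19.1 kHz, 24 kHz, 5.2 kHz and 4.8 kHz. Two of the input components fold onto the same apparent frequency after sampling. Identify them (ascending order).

19.1 kHz, 24 kHz

fs/2 = 10.775 kHz.
35.25 kHz mod fs = 13.7 kHz.
13.7 kHz > fs/2 = 10.775 kHz, folds to fs − 13.7 kHz = 7.85 kHz.
19.1 kHz > fs/2 = 10.775 kHz, folds to fs − 19.1 kHz = 2.45 kHz.
24 kHz mod fs = 2.45 kHz.
2.45 kHz ≤ fs/2 = 10.775 kHz, appears at 2.45 kHz.
5.2 kHz ≤ fs/2 = 10.775 kHz, passes unchanged.
4.8 kHz ≤ fs/2 = 10.775 kHz, passes unchanged.
19.1 kHz and 24 kHz both map to 2.45 kHz.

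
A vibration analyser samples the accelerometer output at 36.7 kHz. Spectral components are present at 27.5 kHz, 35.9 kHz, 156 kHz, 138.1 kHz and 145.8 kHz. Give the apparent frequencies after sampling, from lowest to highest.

fs/2 = 18.35 kHz.
27.5 kHz > fs/2 = 18.35 kHz, folds to fs − 27.5 kHz = 9.2 kHz.
35.9 kHz > fs/2 = 18.35 kHz, folds to fs − 35.9 kHz = 0.8 kHz.
156 kHz mod fs = 9.2 kHz.
9.2 kHz ≤ fs/2 = 18.35 kHz, appears at 9.2 kHz.
138.1 kHz mod fs = 28 kHz.
28 kHz > fs/2 = 18.35 kHz, folds to fs − 28 kHz = 8.7 kHz.
145.8 kHz mod fs = 35.7 kHz.
35.7 kHz > fs/2 = 18.35 kHz, folds to fs − 35.7 kHz = 1 kHz.
Distinct values: {0.8 kHz, 1 kHz, 8.7 kHz, 9.2 kHz}.

0.8 kHz, 1 kHz, 8.7 kHz, 9.2 kHz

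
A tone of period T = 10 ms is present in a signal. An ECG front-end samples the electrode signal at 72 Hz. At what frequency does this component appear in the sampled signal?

28 Hz

T = 10 ms → f = 1/T = 100 Hz.
100 Hz mod fs = 28 Hz.
28 Hz ≤ fs/2 = 36 Hz, appears at 28 Hz.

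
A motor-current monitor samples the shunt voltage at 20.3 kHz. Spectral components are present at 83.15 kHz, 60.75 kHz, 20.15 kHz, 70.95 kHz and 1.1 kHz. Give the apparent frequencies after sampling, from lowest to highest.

fs/2 = 10.15 kHz.
83.15 kHz mod fs = 1.95 kHz.
1.95 kHz ≤ fs/2 = 10.15 kHz, appears at 1.95 kHz.
60.75 kHz mod fs = 20.15 kHz.
20.15 kHz > fs/2 = 10.15 kHz, folds to fs − 20.15 kHz = 0.15 kHz.
20.15 kHz > fs/2 = 10.15 kHz, folds to fs − 20.15 kHz = 0.15 kHz.
70.95 kHz mod fs = 10.05 kHz.
10.05 kHz ≤ fs/2 = 10.15 kHz, appears at 10.05 kHz.
1.1 kHz ≤ fs/2 = 10.15 kHz, passes unchanged.
Distinct values: {0.15 kHz, 1.1 kHz, 1.95 kHz, 10.05 kHz}.

0.15 kHz, 1.1 kHz, 1.95 kHz, 10.05 kHz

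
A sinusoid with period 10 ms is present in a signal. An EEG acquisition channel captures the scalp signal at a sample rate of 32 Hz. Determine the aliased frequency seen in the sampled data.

T = 10 ms → f = 1/T = 100 Hz.
100 Hz mod fs = 4 Hz.
4 Hz ≤ fs/2 = 16 Hz, appears at 4 Hz.

4 Hz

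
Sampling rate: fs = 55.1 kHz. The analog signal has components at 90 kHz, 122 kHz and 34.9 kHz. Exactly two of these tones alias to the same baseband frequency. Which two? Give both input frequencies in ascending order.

fs/2 = 27.55 kHz.
90 kHz mod fs = 34.9 kHz.
34.9 kHz > fs/2 = 27.55 kHz, folds to fs − 34.9 kHz = 20.2 kHz.
122 kHz mod fs = 11.8 kHz.
11.8 kHz ≤ fs/2 = 27.55 kHz, appears at 11.8 kHz.
34.9 kHz > fs/2 = 27.55 kHz, folds to fs − 34.9 kHz = 20.2 kHz.
34.9 kHz and 90 kHz both map to 20.2 kHz.

34.9 kHz, 90 kHz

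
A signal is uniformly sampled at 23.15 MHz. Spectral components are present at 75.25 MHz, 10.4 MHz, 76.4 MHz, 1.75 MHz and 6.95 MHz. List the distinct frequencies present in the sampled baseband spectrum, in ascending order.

fs/2 = 11.575 MHz.
75.25 MHz mod fs = 5.8 MHz.
5.8 MHz ≤ fs/2 = 11.575 MHz, appears at 5.8 MHz.
10.4 MHz ≤ fs/2 = 11.575 MHz, passes unchanged.
76.4 MHz mod fs = 6.95 MHz.
6.95 MHz ≤ fs/2 = 11.575 MHz, appears at 6.95 MHz.
1.75 MHz ≤ fs/2 = 11.575 MHz, passes unchanged.
6.95 MHz ≤ fs/2 = 11.575 MHz, passes unchanged.
Distinct values: {1.75 MHz, 5.8 MHz, 6.95 MHz, 10.4 MHz}.

1.75 MHz, 5.8 MHz, 6.95 MHz, 10.4 MHz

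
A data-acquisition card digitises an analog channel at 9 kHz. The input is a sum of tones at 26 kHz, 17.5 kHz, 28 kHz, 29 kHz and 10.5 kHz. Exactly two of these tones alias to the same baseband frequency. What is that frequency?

fs/2 = 4.5 kHz.
26 kHz mod fs = 8 kHz.
8 kHz > fs/2 = 4.5 kHz, folds to fs − 8 kHz = 1 kHz.
17.5 kHz mod fs = 8.5 kHz.
8.5 kHz > fs/2 = 4.5 kHz, folds to fs − 8.5 kHz = 0.5 kHz.
28 kHz mod fs = 1 kHz.
1 kHz ≤ fs/2 = 4.5 kHz, appears at 1 kHz.
29 kHz mod fs = 2 kHz.
2 kHz ≤ fs/2 = 4.5 kHz, appears at 2 kHz.
10.5 kHz mod fs = 1.5 kHz.
1.5 kHz ≤ fs/2 = 4.5 kHz, appears at 1.5 kHz.
26 kHz and 28 kHz both map to 1 kHz.

1 kHz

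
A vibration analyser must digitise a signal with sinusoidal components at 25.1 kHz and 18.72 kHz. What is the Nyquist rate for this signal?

50.2 kHz

Highest-frequency component: 25.1 kHz.
Nyquist rate = 2 × 25.1 kHz = 50.2 kHz.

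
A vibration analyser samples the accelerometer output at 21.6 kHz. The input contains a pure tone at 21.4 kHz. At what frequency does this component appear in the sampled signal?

21.4 kHz > fs/2 = 10.8 kHz, folds to fs − 21.4 kHz = 0.2 kHz.

0.2 kHz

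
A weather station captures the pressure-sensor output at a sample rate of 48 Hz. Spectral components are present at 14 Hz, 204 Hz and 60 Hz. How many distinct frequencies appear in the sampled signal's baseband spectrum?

fs/2 = 24 Hz.
14 Hz ≤ fs/2 = 24 Hz, passes unchanged.
204 Hz mod fs = 12 Hz.
12 Hz ≤ fs/2 = 24 Hz, appears at 12 Hz.
60 Hz mod fs = 12 Hz.
12 Hz ≤ fs/2 = 24 Hz, appears at 12 Hz.
Distinct values: {12 Hz, 14 Hz} → 2.

2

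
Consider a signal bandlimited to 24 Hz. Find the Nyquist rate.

Nyquist rate = 2 × 24 Hz = 48 Hz.

48 Hz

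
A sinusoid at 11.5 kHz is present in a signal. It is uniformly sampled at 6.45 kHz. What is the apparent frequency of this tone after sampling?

11.5 kHz mod fs = 5.05 kHz.
5.05 kHz > fs/2 = 3.225 kHz, folds to fs − 5.05 kHz = 1.4 kHz.

1.4 kHz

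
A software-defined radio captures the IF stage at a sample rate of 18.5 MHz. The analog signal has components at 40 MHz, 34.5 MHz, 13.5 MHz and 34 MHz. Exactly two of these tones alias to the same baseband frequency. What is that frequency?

fs/2 = 9.25 MHz.
40 MHz mod fs = 3 MHz.
3 MHz ≤ fs/2 = 9.25 MHz, appears at 3 MHz.
34.5 MHz mod fs = 16 MHz.
16 MHz > fs/2 = 9.25 MHz, folds to fs − 16 MHz = 2.5 MHz.
13.5 MHz > fs/2 = 9.25 MHz, folds to fs − 13.5 MHz = 5 MHz.
34 MHz mod fs = 15.5 MHz.
15.5 MHz > fs/2 = 9.25 MHz, folds to fs − 15.5 MHz = 3 MHz.
34 MHz and 40 MHz both map to 3 MHz.

3 MHz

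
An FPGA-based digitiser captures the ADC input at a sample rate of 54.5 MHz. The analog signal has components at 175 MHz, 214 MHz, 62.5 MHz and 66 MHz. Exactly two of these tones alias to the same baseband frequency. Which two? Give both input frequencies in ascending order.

66 MHz, 175 MHz

fs/2 = 27.25 MHz.
175 MHz mod fs = 11.5 MHz.
11.5 MHz ≤ fs/2 = 27.25 MHz, appears at 11.5 MHz.
214 MHz mod fs = 50.5 MHz.
50.5 MHz > fs/2 = 27.25 MHz, folds to fs − 50.5 MHz = 4 MHz.
62.5 MHz mod fs = 8 MHz.
8 MHz ≤ fs/2 = 27.25 MHz, appears at 8 MHz.
66 MHz mod fs = 11.5 MHz.
11.5 MHz ≤ fs/2 = 27.25 MHz, appears at 11.5 MHz.
66 MHz and 175 MHz both map to 11.5 MHz.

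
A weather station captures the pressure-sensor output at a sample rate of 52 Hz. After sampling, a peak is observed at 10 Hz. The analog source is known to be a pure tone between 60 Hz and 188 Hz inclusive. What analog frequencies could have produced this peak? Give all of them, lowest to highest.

62 Hz, 94 Hz, 114 Hz, 146 Hz, 166 Hz

Frequencies that alias to 10 Hz are k·fs ± 10 Hz for integer k ≥ 0.
k=0: 10 Hz.
k=1: 42 Hz, 62 Hz.
k=2: 94 Hz, 114 Hz.
k=3: 146 Hz, 166 Hz.
k=4: 198 Hz, 218 Hz.
Within [60 Hz, 188 Hz]: 62 Hz, 94 Hz, 114 Hz, 146 Hz, 166 Hz.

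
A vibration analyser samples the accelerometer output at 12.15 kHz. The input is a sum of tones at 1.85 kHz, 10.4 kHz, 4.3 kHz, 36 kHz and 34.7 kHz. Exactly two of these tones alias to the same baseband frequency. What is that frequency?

fs/2 = 6.075 kHz.
1.85 kHz ≤ fs/2 = 6.075 kHz, passes unchanged.
10.4 kHz > fs/2 = 6.075 kHz, folds to fs − 10.4 kHz = 1.75 kHz.
4.3 kHz ≤ fs/2 = 6.075 kHz, passes unchanged.
36 kHz mod fs = 11.7 kHz.
11.7 kHz > fs/2 = 6.075 kHz, folds to fs − 11.7 kHz = 0.45 kHz.
34.7 kHz mod fs = 10.4 kHz.
10.4 kHz > fs/2 = 6.075 kHz, folds to fs − 10.4 kHz = 1.75 kHz.
10.4 kHz and 34.7 kHz both map to 1.75 kHz.

1.75 kHz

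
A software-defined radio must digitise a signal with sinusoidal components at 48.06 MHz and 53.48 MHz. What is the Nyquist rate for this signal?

Highest-frequency component: 53.48 MHz.
Nyquist rate = 2 × 53.48 MHz = 106.96 MHz.

106.96 MHz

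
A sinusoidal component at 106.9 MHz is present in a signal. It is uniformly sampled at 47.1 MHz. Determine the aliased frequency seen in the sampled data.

106.9 MHz mod fs = 12.7 MHz.
12.7 MHz ≤ fs/2 = 23.55 MHz, appears at 12.7 MHz.

12.7 MHz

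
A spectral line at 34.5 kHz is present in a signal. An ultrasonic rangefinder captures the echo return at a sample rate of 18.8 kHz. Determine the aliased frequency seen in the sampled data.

34.5 kHz mod fs = 15.7 kHz.
15.7 kHz > fs/2 = 9.4 kHz, folds to fs − 15.7 kHz = 3.1 kHz.

3.1 kHz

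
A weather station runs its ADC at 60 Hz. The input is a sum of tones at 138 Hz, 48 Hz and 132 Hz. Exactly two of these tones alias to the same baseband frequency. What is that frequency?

fs/2 = 30 Hz.
138 Hz mod fs = 18 Hz.
18 Hz ≤ fs/2 = 30 Hz, appears at 18 Hz.
48 Hz > fs/2 = 30 Hz, folds to fs − 48 Hz = 12 Hz.
132 Hz mod fs = 12 Hz.
12 Hz ≤ fs/2 = 30 Hz, appears at 12 Hz.
48 Hz and 132 Hz both map to 12 Hz.

12 Hz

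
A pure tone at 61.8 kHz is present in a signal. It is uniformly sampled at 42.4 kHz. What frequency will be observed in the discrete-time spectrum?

61.8 kHz mod fs = 19.4 kHz.
19.4 kHz ≤ fs/2 = 21.2 kHz, appears at 19.4 kHz.

19.4 kHz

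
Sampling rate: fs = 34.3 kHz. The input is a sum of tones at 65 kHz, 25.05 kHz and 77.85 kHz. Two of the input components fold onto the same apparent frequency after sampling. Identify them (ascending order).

fs/2 = 17.15 kHz.
65 kHz mod fs = 30.7 kHz.
30.7 kHz > fs/2 = 17.15 kHz, folds to fs − 30.7 kHz = 3.6 kHz.
25.05 kHz > fs/2 = 17.15 kHz, folds to fs − 25.05 kHz = 9.25 kHz.
77.85 kHz mod fs = 9.25 kHz.
9.25 kHz ≤ fs/2 = 17.15 kHz, appears at 9.25 kHz.
25.05 kHz and 77.85 kHz both map to 9.25 kHz.

25.05 kHz, 77.85 kHz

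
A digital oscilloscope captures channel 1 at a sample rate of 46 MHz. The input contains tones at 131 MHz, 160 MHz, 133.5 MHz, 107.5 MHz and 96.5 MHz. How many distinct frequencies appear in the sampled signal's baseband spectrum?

fs/2 = 23 MHz.
131 MHz mod fs = 39 MHz.
39 MHz > fs/2 = 23 MHz, folds to fs − 39 MHz = 7 MHz.
160 MHz mod fs = 22 MHz.
22 MHz ≤ fs/2 = 23 MHz, appears at 22 MHz.
133.5 MHz mod fs = 41.5 MHz.
41.5 MHz > fs/2 = 23 MHz, folds to fs − 41.5 MHz = 4.5 MHz.
107.5 MHz mod fs = 15.5 MHz.
15.5 MHz ≤ fs/2 = 23 MHz, appears at 15.5 MHz.
96.5 MHz mod fs = 4.5 MHz.
4.5 MHz ≤ fs/2 = 23 MHz, appears at 4.5 MHz.
Distinct values: {4.5 MHz, 7 MHz, 15.5 MHz, 22 MHz} → 4.

4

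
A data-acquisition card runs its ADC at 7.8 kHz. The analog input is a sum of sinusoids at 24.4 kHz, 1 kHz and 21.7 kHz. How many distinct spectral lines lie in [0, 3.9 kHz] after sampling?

2

fs/2 = 3.9 kHz.
24.4 kHz mod fs = 1 kHz.
1 kHz ≤ fs/2 = 3.9 kHz, appears at 1 kHz.
1 kHz ≤ fs/2 = 3.9 kHz, passes unchanged.
21.7 kHz mod fs = 6.1 kHz.
6.1 kHz > fs/2 = 3.9 kHz, folds to fs − 6.1 kHz = 1.7 kHz.
Distinct values: {1 kHz, 1.7 kHz} → 2.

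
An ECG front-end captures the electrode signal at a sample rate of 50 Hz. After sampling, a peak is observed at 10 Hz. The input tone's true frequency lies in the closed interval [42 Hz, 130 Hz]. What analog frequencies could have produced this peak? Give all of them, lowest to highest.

Frequencies that alias to 10 Hz are k·fs ± 10 Hz for integer k ≥ 0.
k=0: 10 Hz.
k=1: 40 Hz, 60 Hz.
k=2: 90 Hz, 110 Hz.
k=3: 140 Hz, 160 Hz.
Within [42 Hz, 130 Hz]: 60 Hz, 90 Hz, 110 Hz.

60 Hz, 90 Hz, 110 Hz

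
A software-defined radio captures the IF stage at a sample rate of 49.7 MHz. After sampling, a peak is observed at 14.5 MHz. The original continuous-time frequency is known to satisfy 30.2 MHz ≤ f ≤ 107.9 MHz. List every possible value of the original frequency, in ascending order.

Frequencies that alias to 14.5 MHz are k·fs ± 14.5 MHz for integer k ≥ 0.
k=0: 14.5 MHz.
k=1: 35.2 MHz, 64.2 MHz.
k=2: 84.9 MHz, 113.9 MHz.
k=3: 134.6 MHz, 163.6 MHz.
Within [30.2 MHz, 107.9 MHz]: 35.2 MHz, 64.2 MHz, 84.9 MHz.

35.2 MHz, 64.2 MHz, 84.9 MHz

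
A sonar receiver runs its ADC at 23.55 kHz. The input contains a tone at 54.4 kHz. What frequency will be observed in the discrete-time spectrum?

7.3 kHz

54.4 kHz mod fs = 7.3 kHz.
7.3 kHz ≤ fs/2 = 11.775 kHz, appears at 7.3 kHz.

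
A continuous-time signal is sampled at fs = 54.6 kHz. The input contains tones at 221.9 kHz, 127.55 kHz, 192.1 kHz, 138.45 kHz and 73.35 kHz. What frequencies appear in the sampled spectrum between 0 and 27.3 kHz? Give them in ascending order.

3.5 kHz, 18.35 kHz, 18.75 kHz, 25.35 kHz, 26.3 kHz

fs/2 = 27.3 kHz.
221.9 kHz mod fs = 3.5 kHz.
3.5 kHz ≤ fs/2 = 27.3 kHz, appears at 3.5 kHz.
127.55 kHz mod fs = 18.35 kHz.
18.35 kHz ≤ fs/2 = 27.3 kHz, appears at 18.35 kHz.
192.1 kHz mod fs = 28.3 kHz.
28.3 kHz > fs/2 = 27.3 kHz, folds to fs − 28.3 kHz = 26.3 kHz.
138.45 kHz mod fs = 29.25 kHz.
29.25 kHz > fs/2 = 27.3 kHz, folds to fs − 29.25 kHz = 25.35 kHz.
73.35 kHz mod fs = 18.75 kHz.
18.75 kHz ≤ fs/2 = 27.3 kHz, appears at 18.75 kHz.
Distinct values: {3.5 kHz, 18.35 kHz, 18.75 kHz, 25.35 kHz, 26.3 kHz}.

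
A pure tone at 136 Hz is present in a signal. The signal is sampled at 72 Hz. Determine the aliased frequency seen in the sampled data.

8 Hz

136 Hz mod fs = 64 Hz.
64 Hz > fs/2 = 36 Hz, folds to fs − 64 Hz = 8 Hz.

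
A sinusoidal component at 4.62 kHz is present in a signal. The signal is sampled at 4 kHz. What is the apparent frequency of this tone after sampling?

0.62 kHz

4.62 kHz mod fs = 0.62 kHz.
0.62 kHz ≤ fs/2 = 2 kHz, appears at 0.62 kHz.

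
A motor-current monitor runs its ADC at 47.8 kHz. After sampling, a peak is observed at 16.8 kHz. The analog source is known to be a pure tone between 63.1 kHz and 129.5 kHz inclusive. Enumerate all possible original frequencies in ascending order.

64.6 kHz, 78.8 kHz, 112.4 kHz, 126.6 kHz

Frequencies that alias to 16.8 kHz are k·fs ± 16.8 kHz for integer k ≥ 0.
k=0: 16.8 kHz.
k=1: 31 kHz, 64.6 kHz.
k=2: 78.8 kHz, 112.4 kHz.
k=3: 126.6 kHz, 160.2 kHz.
k=4: 174.4 kHz, 208 kHz.
Within [63.1 kHz, 129.5 kHz]: 64.6 kHz, 78.8 kHz, 112.4 kHz, 126.6 kHz.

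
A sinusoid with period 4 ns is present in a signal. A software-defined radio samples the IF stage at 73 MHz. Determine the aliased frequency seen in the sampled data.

T = 4 ns → f = 1/T = 250 MHz.
250 MHz mod fs = 31 MHz.
31 MHz ≤ fs/2 = 36.5 MHz, appears at 31 MHz.

31 MHz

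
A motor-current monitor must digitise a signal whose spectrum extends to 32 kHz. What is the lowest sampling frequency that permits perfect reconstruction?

Nyquist rate = 2 × 32 kHz = 64 kHz.

64 kHz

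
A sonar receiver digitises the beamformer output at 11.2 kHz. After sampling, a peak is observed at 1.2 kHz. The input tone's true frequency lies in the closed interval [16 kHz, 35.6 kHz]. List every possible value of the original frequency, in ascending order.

Frequencies that alias to 1.2 kHz are k·fs ± 1.2 kHz for integer k ≥ 0.
k=0: 1.2 kHz.
k=1: 10 kHz, 12.4 kHz.
k=2: 21.2 kHz, 23.6 kHz.
k=3: 32.4 kHz, 34.8 kHz.
k=4: 43.6 kHz, 46 kHz.
Within [16 kHz, 35.6 kHz]: 21.2 kHz, 23.6 kHz, 32.4 kHz, 34.8 kHz.

21.2 kHz, 23.6 kHz, 32.4 kHz, 34.8 kHz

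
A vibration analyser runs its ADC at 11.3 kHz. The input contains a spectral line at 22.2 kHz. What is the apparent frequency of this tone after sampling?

22.2 kHz mod fs = 10.9 kHz.
10.9 kHz > fs/2 = 5.65 kHz, folds to fs − 10.9 kHz = 0.4 kHz.

0.4 kHz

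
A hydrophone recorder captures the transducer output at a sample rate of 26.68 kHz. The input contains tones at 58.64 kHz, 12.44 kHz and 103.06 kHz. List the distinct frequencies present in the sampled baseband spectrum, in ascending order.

3.66 kHz, 5.28 kHz, 12.44 kHz

fs/2 = 13.34 kHz.
58.64 kHz mod fs = 5.28 kHz.
5.28 kHz ≤ fs/2 = 13.34 kHz, appears at 5.28 kHz.
12.44 kHz ≤ fs/2 = 13.34 kHz, passes unchanged.
103.06 kHz mod fs = 23.02 kHz.
23.02 kHz > fs/2 = 13.34 kHz, folds to fs − 23.02 kHz = 3.66 kHz.
Distinct values: {3.66 kHz, 5.28 kHz, 12.44 kHz}.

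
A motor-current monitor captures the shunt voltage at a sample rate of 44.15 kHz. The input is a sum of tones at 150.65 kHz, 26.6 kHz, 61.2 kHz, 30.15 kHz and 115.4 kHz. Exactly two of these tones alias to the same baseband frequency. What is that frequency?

17.05 kHz

fs/2 = 22.075 kHz.
150.65 kHz mod fs = 18.2 kHz.
18.2 kHz ≤ fs/2 = 22.075 kHz, appears at 18.2 kHz.
26.6 kHz > fs/2 = 22.075 kHz, folds to fs − 26.6 kHz = 17.55 kHz.
61.2 kHz mod fs = 17.05 kHz.
17.05 kHz ≤ fs/2 = 22.075 kHz, appears at 17.05 kHz.
30.15 kHz > fs/2 = 22.075 kHz, folds to fs − 30.15 kHz = 14 kHz.
115.4 kHz mod fs = 27.1 kHz.
27.1 kHz > fs/2 = 22.075 kHz, folds to fs − 27.1 kHz = 17.05 kHz.
61.2 kHz and 115.4 kHz both map to 17.05 kHz.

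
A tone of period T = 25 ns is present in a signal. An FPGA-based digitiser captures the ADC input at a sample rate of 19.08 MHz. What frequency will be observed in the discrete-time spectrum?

T = 25 ns → f = 1/T = 40 MHz.
40 MHz mod fs = 1.84 MHz.
1.84 MHz ≤ fs/2 = 9.54 MHz, appears at 1.84 MHz.

1.84 MHz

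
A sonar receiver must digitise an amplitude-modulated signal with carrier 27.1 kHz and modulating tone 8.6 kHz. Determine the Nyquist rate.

AM sidebands sit at fc ± fm = 18.5 kHz and 35.7 kHz.
Highest-frequency component: 35.7 kHz.
Nyquist rate = 2 × 35.7 kHz = 71.4 kHz.

71.4 kHz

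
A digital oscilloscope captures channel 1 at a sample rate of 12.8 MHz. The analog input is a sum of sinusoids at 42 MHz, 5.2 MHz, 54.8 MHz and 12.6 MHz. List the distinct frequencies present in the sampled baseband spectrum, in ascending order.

0.2 MHz, 3.6 MHz, 5.2 MHz

fs/2 = 6.4 MHz.
42 MHz mod fs = 3.6 MHz.
3.6 MHz ≤ fs/2 = 6.4 MHz, appears at 3.6 MHz.
5.2 MHz ≤ fs/2 = 6.4 MHz, passes unchanged.
54.8 MHz mod fs = 3.6 MHz.
3.6 MHz ≤ fs/2 = 6.4 MHz, appears at 3.6 MHz.
12.6 MHz > fs/2 = 6.4 MHz, folds to fs − 12.6 MHz = 0.2 MHz.
Distinct values: {0.2 MHz, 3.6 MHz, 5.2 MHz}.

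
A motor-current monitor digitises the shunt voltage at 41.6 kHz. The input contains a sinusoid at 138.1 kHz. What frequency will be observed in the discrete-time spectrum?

13.3 kHz

138.1 kHz mod fs = 13.3 kHz.
13.3 kHz ≤ fs/2 = 20.8 kHz, appears at 13.3 kHz.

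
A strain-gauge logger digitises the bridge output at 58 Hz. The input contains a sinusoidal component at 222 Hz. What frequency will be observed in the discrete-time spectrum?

10 Hz

222 Hz mod fs = 48 Hz.
48 Hz > fs/2 = 29 Hz, folds to fs − 48 Hz = 10 Hz.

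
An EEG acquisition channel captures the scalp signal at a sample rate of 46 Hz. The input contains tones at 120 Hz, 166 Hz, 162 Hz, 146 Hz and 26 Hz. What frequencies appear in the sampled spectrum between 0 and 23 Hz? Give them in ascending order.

fs/2 = 23 Hz.
120 Hz mod fs = 28 Hz.
28 Hz > fs/2 = 23 Hz, folds to fs − 28 Hz = 18 Hz.
166 Hz mod fs = 28 Hz.
28 Hz > fs/2 = 23 Hz, folds to fs − 28 Hz = 18 Hz.
162 Hz mod fs = 24 Hz.
24 Hz > fs/2 = 23 Hz, folds to fs − 24 Hz = 22 Hz.
146 Hz mod fs = 8 Hz.
8 Hz ≤ fs/2 = 23 Hz, appears at 8 Hz.
26 Hz > fs/2 = 23 Hz, folds to fs − 26 Hz = 20 Hz.
Distinct values: {8 Hz, 18 Hz, 20 Hz, 22 Hz}.

8 Hz, 18 Hz, 20 Hz, 22 Hz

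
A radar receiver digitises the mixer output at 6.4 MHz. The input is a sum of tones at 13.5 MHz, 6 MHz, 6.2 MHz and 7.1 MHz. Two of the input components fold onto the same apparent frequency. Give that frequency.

0.7 MHz

fs/2 = 3.2 MHz.
13.5 MHz mod fs = 0.7 MHz.
0.7 MHz ≤ fs/2 = 3.2 MHz, appears at 0.7 MHz.
6 MHz > fs/2 = 3.2 MHz, folds to fs − 6 MHz = 0.4 MHz.
6.2 MHz > fs/2 = 3.2 MHz, folds to fs − 6.2 MHz = 0.2 MHz.
7.1 MHz mod fs = 0.7 MHz.
0.7 MHz ≤ fs/2 = 3.2 MHz, appears at 0.7 MHz.
7.1 MHz and 13.5 MHz both map to 0.7 MHz.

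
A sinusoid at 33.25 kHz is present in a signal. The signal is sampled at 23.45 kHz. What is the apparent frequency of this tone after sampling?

9.8 kHz

33.25 kHz mod fs = 9.8 kHz.
9.8 kHz ≤ fs/2 = 11.725 kHz, appears at 9.8 kHz.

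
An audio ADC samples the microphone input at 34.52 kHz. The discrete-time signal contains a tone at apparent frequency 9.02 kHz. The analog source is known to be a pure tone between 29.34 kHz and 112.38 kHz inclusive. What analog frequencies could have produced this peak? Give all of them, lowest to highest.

43.54 kHz, 60.02 kHz, 78.06 kHz, 94.54 kHz

Frequencies that alias to 9.02 kHz are k·fs ± 9.02 kHz for integer k ≥ 0.
k=0: 9.02 kHz.
k=1: 25.5 kHz, 43.54 kHz.
k=2: 60.02 kHz, 78.06 kHz.
k=3: 94.54 kHz, 112.58 kHz.
k=4: 129.06 kHz, 147.1 kHz.
Within [29.34 kHz, 112.38 kHz]: 43.54 kHz, 60.02 kHz, 78.06 kHz, 94.54 kHz.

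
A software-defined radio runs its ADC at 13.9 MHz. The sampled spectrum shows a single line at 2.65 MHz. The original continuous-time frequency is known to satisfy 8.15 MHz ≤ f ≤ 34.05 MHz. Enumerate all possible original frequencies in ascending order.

11.25 MHz, 16.55 MHz, 25.15 MHz, 30.45 MHz

Frequencies that alias to 2.65 MHz are k·fs ± 2.65 MHz for integer k ≥ 0.
k=0: 2.65 MHz.
k=1: 11.25 MHz, 16.55 MHz.
k=2: 25.15 MHz, 30.45 MHz.
k=3: 39.05 MHz, 44.35 MHz.
Within [8.15 MHz, 34.05 MHz]: 11.25 MHz, 16.55 MHz, 25.15 MHz, 30.45 MHz.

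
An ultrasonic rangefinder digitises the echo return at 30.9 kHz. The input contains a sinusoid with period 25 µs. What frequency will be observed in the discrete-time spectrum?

T = 25 µs → f = 1/T = 40 kHz.
40 kHz mod fs = 9.1 kHz.
9.1 kHz ≤ fs/2 = 15.45 kHz, appears at 9.1 kHz.

9.1 kHz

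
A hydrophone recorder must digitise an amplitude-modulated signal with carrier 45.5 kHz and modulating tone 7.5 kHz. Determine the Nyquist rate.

AM sidebands sit at fc ± fm = 38 kHz and 53 kHz.
Highest-frequency component: 53 kHz.
Nyquist rate = 2 × 53 kHz = 106 kHz.

106 kHz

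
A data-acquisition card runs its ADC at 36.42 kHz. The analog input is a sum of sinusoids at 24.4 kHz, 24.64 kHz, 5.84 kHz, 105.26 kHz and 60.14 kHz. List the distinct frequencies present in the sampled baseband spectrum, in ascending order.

4 kHz, 5.84 kHz, 11.78 kHz, 12.02 kHz, 12.7 kHz

fs/2 = 18.21 kHz.
24.4 kHz > fs/2 = 18.21 kHz, folds to fs − 24.4 kHz = 12.02 kHz.
24.64 kHz > fs/2 = 18.21 kHz, folds to fs − 24.64 kHz = 11.78 kHz.
5.84 kHz ≤ fs/2 = 18.21 kHz, passes unchanged.
105.26 kHz mod fs = 32.42 kHz.
32.42 kHz > fs/2 = 18.21 kHz, folds to fs − 32.42 kHz = 4 kHz.
60.14 kHz mod fs = 23.72 kHz.
23.72 kHz > fs/2 = 18.21 kHz, folds to fs − 23.72 kHz = 12.7 kHz.
Distinct values: {4 kHz, 5.84 kHz, 11.78 kHz, 12.02 kHz, 12.7 kHz}.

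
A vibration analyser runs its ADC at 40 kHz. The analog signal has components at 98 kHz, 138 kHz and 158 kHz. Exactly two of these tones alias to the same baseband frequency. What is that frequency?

fs/2 = 20 kHz.
98 kHz mod fs = 18 kHz.
18 kHz ≤ fs/2 = 20 kHz, appears at 18 kHz.
138 kHz mod fs = 18 kHz.
18 kHz ≤ fs/2 = 20 kHz, appears at 18 kHz.
158 kHz mod fs = 38 kHz.
38 kHz > fs/2 = 20 kHz, folds to fs − 38 kHz = 2 kHz.
98 kHz and 138 kHz both map to 18 kHz.

18 kHz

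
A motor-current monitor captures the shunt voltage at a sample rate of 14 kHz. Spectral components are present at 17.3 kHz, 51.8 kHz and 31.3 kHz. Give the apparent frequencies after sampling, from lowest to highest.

3.3 kHz, 4.2 kHz

fs/2 = 7 kHz.
17.3 kHz mod fs = 3.3 kHz.
3.3 kHz ≤ fs/2 = 7 kHz, appears at 3.3 kHz.
51.8 kHz mod fs = 9.8 kHz.
9.8 kHz > fs/2 = 7 kHz, folds to fs − 9.8 kHz = 4.2 kHz.
31.3 kHz mod fs = 3.3 kHz.
3.3 kHz ≤ fs/2 = 7 kHz, appears at 3.3 kHz.
Distinct values: {3.3 kHz, 4.2 kHz}.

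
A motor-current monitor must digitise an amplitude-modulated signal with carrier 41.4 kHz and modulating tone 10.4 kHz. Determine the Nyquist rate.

AM sidebands sit at fc ± fm = 31 kHz and 51.8 kHz.
Highest-frequency component: 51.8 kHz.
Nyquist rate = 2 × 51.8 kHz = 103.6 kHz.

103.6 kHz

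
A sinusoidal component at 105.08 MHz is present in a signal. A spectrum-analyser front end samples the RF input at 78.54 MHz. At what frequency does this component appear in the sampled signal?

26.54 MHz

105.08 MHz mod fs = 26.54 MHz.
26.54 MHz ≤ fs/2 = 39.27 MHz, appears at 26.54 MHz.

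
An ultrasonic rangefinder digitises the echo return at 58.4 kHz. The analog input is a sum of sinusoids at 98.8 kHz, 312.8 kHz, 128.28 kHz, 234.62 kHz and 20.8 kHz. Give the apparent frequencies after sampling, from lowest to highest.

fs/2 = 29.2 kHz.
98.8 kHz mod fs = 40.4 kHz.
40.4 kHz > fs/2 = 29.2 kHz, folds to fs − 40.4 kHz = 18 kHz.
312.8 kHz mod fs = 20.8 kHz.
20.8 kHz ≤ fs/2 = 29.2 kHz, appears at 20.8 kHz.
128.28 kHz mod fs = 11.48 kHz.
11.48 kHz ≤ fs/2 = 29.2 kHz, appears at 11.48 kHz.
234.62 kHz mod fs = 1.02 kHz.
1.02 kHz ≤ fs/2 = 29.2 kHz, appears at 1.02 kHz.
20.8 kHz ≤ fs/2 = 29.2 kHz, passes unchanged.
Distinct values: {1.02 kHz, 11.48 kHz, 18 kHz, 20.8 kHz}.

1.02 kHz, 11.48 kHz, 18 kHz, 20.8 kHz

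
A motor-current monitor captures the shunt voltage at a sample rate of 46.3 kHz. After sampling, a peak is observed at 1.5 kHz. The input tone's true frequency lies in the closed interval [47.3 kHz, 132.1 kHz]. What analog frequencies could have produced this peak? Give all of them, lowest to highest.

47.8 kHz, 91.1 kHz, 94.1 kHz

Frequencies that alias to 1.5 kHz are k·fs ± 1.5 kHz for integer k ≥ 0.
k=0: 1.5 kHz.
k=1: 44.8 kHz, 47.8 kHz.
k=2: 91.1 kHz, 94.1 kHz.
k=3: 137.4 kHz, 140.4 kHz.
Within [47.3 kHz, 132.1 kHz]: 47.8 kHz, 91.1 kHz, 94.1 kHz.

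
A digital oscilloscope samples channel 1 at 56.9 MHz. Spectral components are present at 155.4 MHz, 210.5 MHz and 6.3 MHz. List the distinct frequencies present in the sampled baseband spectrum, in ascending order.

6.3 MHz, 15.3 MHz, 17.1 MHz

fs/2 = 28.45 MHz.
155.4 MHz mod fs = 41.6 MHz.
41.6 MHz > fs/2 = 28.45 MHz, folds to fs − 41.6 MHz = 15.3 MHz.
210.5 MHz mod fs = 39.8 MHz.
39.8 MHz > fs/2 = 28.45 MHz, folds to fs − 39.8 MHz = 17.1 MHz.
6.3 MHz ≤ fs/2 = 28.45 MHz, passes unchanged.
Distinct values: {6.3 MHz, 15.3 MHz, 17.1 MHz}.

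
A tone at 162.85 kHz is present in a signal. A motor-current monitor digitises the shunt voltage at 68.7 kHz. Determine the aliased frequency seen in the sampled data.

162.85 kHz mod fs = 25.45 kHz.
25.45 kHz ≤ fs/2 = 34.35 kHz, appears at 25.45 kHz.

25.45 kHz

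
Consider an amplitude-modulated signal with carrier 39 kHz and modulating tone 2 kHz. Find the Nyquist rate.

AM sidebands sit at fc ± fm = 37 kHz and 41 kHz.
Highest-frequency component: 41 kHz.
Nyquist rate = 2 × 41 kHz = 82 kHz.

82 kHz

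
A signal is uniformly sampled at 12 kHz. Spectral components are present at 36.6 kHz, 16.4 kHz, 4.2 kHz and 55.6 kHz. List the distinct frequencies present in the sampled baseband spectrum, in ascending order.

0.6 kHz, 4.2 kHz, 4.4 kHz

fs/2 = 6 kHz.
36.6 kHz mod fs = 0.6 kHz.
0.6 kHz ≤ fs/2 = 6 kHz, appears at 0.6 kHz.
16.4 kHz mod fs = 4.4 kHz.
4.4 kHz ≤ fs/2 = 6 kHz, appears at 4.4 kHz.
4.2 kHz ≤ fs/2 = 6 kHz, passes unchanged.
55.6 kHz mod fs = 7.6 kHz.
7.6 kHz > fs/2 = 6 kHz, folds to fs − 7.6 kHz = 4.4 kHz.
Distinct values: {0.6 kHz, 4.2 kHz, 4.4 kHz}.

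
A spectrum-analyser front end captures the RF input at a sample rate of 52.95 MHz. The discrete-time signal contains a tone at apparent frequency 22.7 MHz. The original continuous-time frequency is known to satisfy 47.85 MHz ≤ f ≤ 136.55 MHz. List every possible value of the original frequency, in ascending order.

Frequencies that alias to 22.7 MHz are k·fs ± 22.7 MHz for integer k ≥ 0.
k=0: 22.7 MHz.
k=1: 30.25 MHz, 75.65 MHz.
k=2: 83.2 MHz, 128.6 MHz.
k=3: 136.15 MHz, 181.55 MHz.
k=4: 189.1 MHz, 234.5 MHz.
Within [47.85 MHz, 136.55 MHz]: 75.65 MHz, 83.2 MHz, 128.6 MHz, 136.15 MHz.

75.65 MHz, 83.2 MHz, 128.6 MHz, 136.15 MHz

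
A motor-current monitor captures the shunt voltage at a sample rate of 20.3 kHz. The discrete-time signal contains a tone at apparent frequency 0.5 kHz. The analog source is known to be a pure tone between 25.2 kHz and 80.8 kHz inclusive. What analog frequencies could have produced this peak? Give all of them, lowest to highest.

40.1 kHz, 41.1 kHz, 60.4 kHz, 61.4 kHz, 80.7 kHz

Frequencies that alias to 0.5 kHz are k·fs ± 0.5 kHz for integer k ≥ 0.
k=0: 0.5 kHz.
k=1: 19.8 kHz, 20.8 kHz.
k=2: 40.1 kHz, 41.1 kHz.
k=3: 60.4 kHz, 61.4 kHz.
k=4: 80.7 kHz, 81.7 kHz.
k=5: 101 kHz, 102 kHz.
Within [25.2 kHz, 80.8 kHz]: 40.1 kHz, 41.1 kHz, 60.4 kHz, 61.4 kHz, 80.7 kHz.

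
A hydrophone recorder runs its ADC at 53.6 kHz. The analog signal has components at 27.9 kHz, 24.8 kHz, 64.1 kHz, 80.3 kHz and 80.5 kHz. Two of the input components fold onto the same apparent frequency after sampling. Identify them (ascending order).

fs/2 = 26.8 kHz.
27.9 kHz > fs/2 = 26.8 kHz, folds to fs − 27.9 kHz = 25.7 kHz.
24.8 kHz ≤ fs/2 = 26.8 kHz, passes unchanged.
64.1 kHz mod fs = 10.5 kHz.
10.5 kHz ≤ fs/2 = 26.8 kHz, appears at 10.5 kHz.
80.3 kHz mod fs = 26.7 kHz.
26.7 kHz ≤ fs/2 = 26.8 kHz, appears at 26.7 kHz.
80.5 kHz mod fs = 26.9 kHz.
26.9 kHz > fs/2 = 26.8 kHz, folds to fs − 26.9 kHz = 26.7 kHz.
80.3 kHz and 80.5 kHz both map to 26.7 kHz.

80.3 kHz, 80.5 kHz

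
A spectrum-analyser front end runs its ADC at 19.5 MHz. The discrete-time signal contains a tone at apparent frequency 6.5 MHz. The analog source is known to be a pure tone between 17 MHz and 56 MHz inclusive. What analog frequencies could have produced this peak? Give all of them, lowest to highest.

26 MHz, 32.5 MHz, 45.5 MHz, 52 MHz

Frequencies that alias to 6.5 MHz are k·fs ± 6.5 MHz for integer k ≥ 0.
k=0: 6.5 MHz.
k=1: 13 MHz, 26 MHz.
k=2: 32.5 MHz, 45.5 MHz.
k=3: 52 MHz, 65 MHz.
k=4: 71.5 MHz, 84.5 MHz.
Within [17 MHz, 56 MHz]: 26 MHz, 32.5 MHz, 45.5 MHz, 52 MHz.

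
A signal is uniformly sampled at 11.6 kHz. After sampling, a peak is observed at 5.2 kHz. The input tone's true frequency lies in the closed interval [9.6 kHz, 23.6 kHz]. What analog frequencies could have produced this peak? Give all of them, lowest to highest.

16.8 kHz, 18 kHz

Frequencies that alias to 5.2 kHz are k·fs ± 5.2 kHz for integer k ≥ 0.
k=0: 5.2 kHz.
k=1: 6.4 kHz, 16.8 kHz.
k=2: 18 kHz, 28.4 kHz.
k=3: 29.6 kHz, 40 kHz.
Within [9.6 kHz, 23.6 kHz]: 16.8 kHz, 18 kHz.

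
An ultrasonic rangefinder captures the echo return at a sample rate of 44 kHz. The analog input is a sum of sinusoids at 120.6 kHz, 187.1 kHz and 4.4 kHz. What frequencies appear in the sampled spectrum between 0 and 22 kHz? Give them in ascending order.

4.4 kHz, 11.1 kHz, 11.4 kHz

fs/2 = 22 kHz.
120.6 kHz mod fs = 32.6 kHz.
32.6 kHz > fs/2 = 22 kHz, folds to fs − 32.6 kHz = 11.4 kHz.
187.1 kHz mod fs = 11.1 kHz.
11.1 kHz ≤ fs/2 = 22 kHz, appears at 11.1 kHz.
4.4 kHz ≤ fs/2 = 22 kHz, passes unchanged.
Distinct values: {4.4 kHz, 11.1 kHz, 11.4 kHz}.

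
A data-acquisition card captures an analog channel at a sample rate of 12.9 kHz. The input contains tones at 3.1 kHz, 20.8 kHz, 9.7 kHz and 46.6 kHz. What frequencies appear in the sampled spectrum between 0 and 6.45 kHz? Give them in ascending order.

3.1 kHz, 3.2 kHz, 5 kHz

fs/2 = 6.45 kHz.
3.1 kHz ≤ fs/2 = 6.45 kHz, passes unchanged.
20.8 kHz mod fs = 7.9 kHz.
7.9 kHz > fs/2 = 6.45 kHz, folds to fs − 7.9 kHz = 5 kHz.
9.7 kHz > fs/2 = 6.45 kHz, folds to fs − 9.7 kHz = 3.2 kHz.
46.6 kHz mod fs = 7.9 kHz.
7.9 kHz > fs/2 = 6.45 kHz, folds to fs − 7.9 kHz = 5 kHz.
Distinct values: {3.1 kHz, 3.2 kHz, 5 kHz}.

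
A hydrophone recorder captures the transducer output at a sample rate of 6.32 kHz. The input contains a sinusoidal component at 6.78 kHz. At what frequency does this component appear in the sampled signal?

0.46 kHz

6.78 kHz mod fs = 0.46 kHz.
0.46 kHz ≤ fs/2 = 3.16 kHz, appears at 0.46 kHz.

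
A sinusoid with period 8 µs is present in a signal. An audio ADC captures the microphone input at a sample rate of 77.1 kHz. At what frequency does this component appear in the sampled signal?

29.2 kHz

T = 8 µs → f = 1/T = 125 kHz.
125 kHz mod fs = 47.9 kHz.
47.9 kHz > fs/2 = 38.55 kHz, folds to fs − 47.9 kHz = 29.2 kHz.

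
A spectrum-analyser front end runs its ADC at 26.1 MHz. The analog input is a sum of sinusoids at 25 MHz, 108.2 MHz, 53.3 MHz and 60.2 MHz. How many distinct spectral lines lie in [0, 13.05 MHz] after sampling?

fs/2 = 13.05 MHz.
25 MHz > fs/2 = 13.05 MHz, folds to fs − 25 MHz = 1.1 MHz.
108.2 MHz mod fs = 3.8 MHz.
3.8 MHz ≤ fs/2 = 13.05 MHz, appears at 3.8 MHz.
53.3 MHz mod fs = 1.1 MHz.
1.1 MHz ≤ fs/2 = 13.05 MHz, appears at 1.1 MHz.
60.2 MHz mod fs = 8 MHz.
8 MHz ≤ fs/2 = 13.05 MHz, appears at 8 MHz.
Distinct values: {1.1 MHz, 3.8 MHz, 8 MHz} → 3.

3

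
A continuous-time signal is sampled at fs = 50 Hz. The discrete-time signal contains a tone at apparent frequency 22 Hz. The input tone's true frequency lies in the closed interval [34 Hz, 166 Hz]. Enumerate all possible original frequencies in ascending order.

Frequencies that alias to 22 Hz are k·fs ± 22 Hz for integer k ≥ 0.
k=0: 22 Hz.
k=1: 28 Hz, 72 Hz.
k=2: 78 Hz, 122 Hz.
k=3: 128 Hz, 172 Hz.
k=4: 178 Hz, 222 Hz.
Within [34 Hz, 166 Hz]: 72 Hz, 78 Hz, 122 Hz, 128 Hz.

72 Hz, 78 Hz, 122 Hz, 128 Hz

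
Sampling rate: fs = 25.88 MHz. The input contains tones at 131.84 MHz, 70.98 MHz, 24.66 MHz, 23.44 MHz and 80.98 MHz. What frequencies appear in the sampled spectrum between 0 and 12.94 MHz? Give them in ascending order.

1.22 MHz, 2.44 MHz, 3.34 MHz, 6.66 MHz

fs/2 = 12.94 MHz.
131.84 MHz mod fs = 2.44 MHz.
2.44 MHz ≤ fs/2 = 12.94 MHz, appears at 2.44 MHz.
70.98 MHz mod fs = 19.22 MHz.
19.22 MHz > fs/2 = 12.94 MHz, folds to fs − 19.22 MHz = 6.66 MHz.
24.66 MHz > fs/2 = 12.94 MHz, folds to fs − 24.66 MHz = 1.22 MHz.
23.44 MHz > fs/2 = 12.94 MHz, folds to fs − 23.44 MHz = 2.44 MHz.
80.98 MHz mod fs = 3.34 MHz.
3.34 MHz ≤ fs/2 = 12.94 MHz, appears at 3.34 MHz.
Distinct values: {1.22 MHz, 2.44 MHz, 3.34 MHz, 6.66 MHz}.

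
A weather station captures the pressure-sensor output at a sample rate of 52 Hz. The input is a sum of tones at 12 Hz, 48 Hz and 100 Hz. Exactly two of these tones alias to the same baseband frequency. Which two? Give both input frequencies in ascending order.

48 Hz, 100 Hz

fs/2 = 26 Hz.
12 Hz ≤ fs/2 = 26 Hz, passes unchanged.
48 Hz > fs/2 = 26 Hz, folds to fs − 48 Hz = 4 Hz.
100 Hz mod fs = 48 Hz.
48 Hz > fs/2 = 26 Hz, folds to fs − 48 Hz = 4 Hz.
48 Hz and 100 Hz both map to 4 Hz.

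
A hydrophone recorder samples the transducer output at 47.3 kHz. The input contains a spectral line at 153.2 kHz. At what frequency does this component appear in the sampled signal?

153.2 kHz mod fs = 11.3 kHz.
11.3 kHz ≤ fs/2 = 23.65 kHz, appears at 11.3 kHz.

11.3 kHz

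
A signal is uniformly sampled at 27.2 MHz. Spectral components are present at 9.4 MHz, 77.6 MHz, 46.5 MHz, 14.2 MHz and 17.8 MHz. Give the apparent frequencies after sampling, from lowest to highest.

fs/2 = 13.6 MHz.
9.4 MHz ≤ fs/2 = 13.6 MHz, passes unchanged.
77.6 MHz mod fs = 23.2 MHz.
23.2 MHz > fs/2 = 13.6 MHz, folds to fs − 23.2 MHz = 4 MHz.
46.5 MHz mod fs = 19.3 MHz.
19.3 MHz > fs/2 = 13.6 MHz, folds to fs − 19.3 MHz = 7.9 MHz.
14.2 MHz > fs/2 = 13.6 MHz, folds to fs − 14.2 MHz = 13 MHz.
17.8 MHz > fs/2 = 13.6 MHz, folds to fs − 17.8 MHz = 9.4 MHz.
Distinct values: {4 MHz, 7.9 MHz, 9.4 MHz, 13 MHz}.

4 MHz, 7.9 MHz, 9.4 MHz, 13 MHz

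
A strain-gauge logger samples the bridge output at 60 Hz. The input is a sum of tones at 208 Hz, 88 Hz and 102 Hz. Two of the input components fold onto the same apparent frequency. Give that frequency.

fs/2 = 30 Hz.
208 Hz mod fs = 28 Hz.
28 Hz ≤ fs/2 = 30 Hz, appears at 28 Hz.
88 Hz mod fs = 28 Hz.
28 Hz ≤ fs/2 = 30 Hz, appears at 28 Hz.
102 Hz mod fs = 42 Hz.
42 Hz > fs/2 = 30 Hz, folds to fs − 42 Hz = 18 Hz.
88 Hz and 208 Hz both map to 28 Hz.

28 Hz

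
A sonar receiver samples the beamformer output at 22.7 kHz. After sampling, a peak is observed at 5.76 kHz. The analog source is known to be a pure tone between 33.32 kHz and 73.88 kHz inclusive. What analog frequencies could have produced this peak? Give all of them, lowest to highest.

39.64 kHz, 51.16 kHz, 62.34 kHz, 73.86 kHz

Frequencies that alias to 5.76 kHz are k·fs ± 5.76 kHz for integer k ≥ 0.
k=0: 5.76 kHz.
k=1: 16.94 kHz, 28.46 kHz.
k=2: 39.64 kHz, 51.16 kHz.
k=3: 62.34 kHz, 73.86 kHz.
k=4: 85.04 kHz, 96.56 kHz.
Within [33.32 kHz, 73.88 kHz]: 39.64 kHz, 51.16 kHz, 62.34 kHz, 73.86 kHz.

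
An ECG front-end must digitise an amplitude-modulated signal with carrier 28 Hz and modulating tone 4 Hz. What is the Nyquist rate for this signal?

64 Hz

AM sidebands sit at fc ± fm = 24 Hz and 32 Hz.
Highest-frequency component: 32 Hz.
Nyquist rate = 2 × 32 Hz = 64 Hz.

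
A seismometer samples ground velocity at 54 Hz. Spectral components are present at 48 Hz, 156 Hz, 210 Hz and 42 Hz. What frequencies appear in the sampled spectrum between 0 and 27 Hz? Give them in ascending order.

fs/2 = 27 Hz.
48 Hz > fs/2 = 27 Hz, folds to fs − 48 Hz = 6 Hz.
156 Hz mod fs = 48 Hz.
48 Hz > fs/2 = 27 Hz, folds to fs − 48 Hz = 6 Hz.
210 Hz mod fs = 48 Hz.
48 Hz > fs/2 = 27 Hz, folds to fs − 48 Hz = 6 Hz.
42 Hz > fs/2 = 27 Hz, folds to fs − 42 Hz = 12 Hz.
Distinct values: {6 Hz, 12 Hz}.

6 Hz, 12 Hz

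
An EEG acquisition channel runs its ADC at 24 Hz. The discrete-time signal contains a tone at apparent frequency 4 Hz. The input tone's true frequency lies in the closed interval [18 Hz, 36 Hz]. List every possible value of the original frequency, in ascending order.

20 Hz, 28 Hz

Frequencies that alias to 4 Hz are k·fs ± 4 Hz for integer k ≥ 0.
k=0: 4 Hz.
k=1: 20 Hz, 28 Hz.
k=2: 44 Hz, 52 Hz.
Within [18 Hz, 36 Hz]: 20 Hz, 28 Hz.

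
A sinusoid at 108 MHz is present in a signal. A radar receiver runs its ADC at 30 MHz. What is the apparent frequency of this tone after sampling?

12 MHz

108 MHz mod fs = 18 MHz.
18 MHz > fs/2 = 15 MHz, folds to fs − 18 MHz = 12 MHz.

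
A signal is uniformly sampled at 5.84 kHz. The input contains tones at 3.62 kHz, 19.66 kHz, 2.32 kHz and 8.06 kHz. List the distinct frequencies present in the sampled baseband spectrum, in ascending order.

2.14 kHz, 2.22 kHz, 2.32 kHz

fs/2 = 2.92 kHz.
3.62 kHz > fs/2 = 2.92 kHz, folds to fs − 3.62 kHz = 2.22 kHz.
19.66 kHz mod fs = 2.14 kHz.
2.14 kHz ≤ fs/2 = 2.92 kHz, appears at 2.14 kHz.
2.32 kHz ≤ fs/2 = 2.92 kHz, passes unchanged.
8.06 kHz mod fs = 2.22 kHz.
2.22 kHz ≤ fs/2 = 2.92 kHz, appears at 2.22 kHz.
Distinct values: {2.14 kHz, 2.22 kHz, 2.32 kHz}.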